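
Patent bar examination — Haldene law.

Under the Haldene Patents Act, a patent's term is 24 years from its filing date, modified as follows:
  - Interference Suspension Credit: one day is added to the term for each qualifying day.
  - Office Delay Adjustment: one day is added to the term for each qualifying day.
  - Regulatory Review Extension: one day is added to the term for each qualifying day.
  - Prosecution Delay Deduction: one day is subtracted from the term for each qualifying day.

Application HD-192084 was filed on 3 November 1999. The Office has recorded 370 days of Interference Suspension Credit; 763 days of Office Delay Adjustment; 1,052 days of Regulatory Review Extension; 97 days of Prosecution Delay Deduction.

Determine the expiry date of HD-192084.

Base term: filing date + 24 years → 3 November 2023.
Interference Suspension Credit: +370 days → 7 November 2024.
Office Delay Adjustment: +763 days → 10 December 2026.
Regulatory Review Extension: +1052 days → 27 October 2029.
Prosecution Delay Deduction: −97 days → 22 July 2029.

July 22, 2029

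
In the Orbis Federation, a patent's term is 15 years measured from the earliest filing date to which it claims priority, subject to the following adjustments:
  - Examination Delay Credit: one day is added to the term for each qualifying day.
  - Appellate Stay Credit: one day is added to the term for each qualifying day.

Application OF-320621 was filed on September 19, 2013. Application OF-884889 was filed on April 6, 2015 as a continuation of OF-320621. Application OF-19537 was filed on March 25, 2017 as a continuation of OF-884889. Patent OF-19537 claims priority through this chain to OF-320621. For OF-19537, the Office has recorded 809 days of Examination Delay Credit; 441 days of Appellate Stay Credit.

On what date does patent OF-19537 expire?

Earliest priority filing: 19 September 2013.
Base term: 19 September 2013 + 15 years → 19 September 2028.
Examination Delay Credit: +809 days → 7 December 2030.
Appellate Stay Credit: +441 days → 21 February 2032.

February 21, 2032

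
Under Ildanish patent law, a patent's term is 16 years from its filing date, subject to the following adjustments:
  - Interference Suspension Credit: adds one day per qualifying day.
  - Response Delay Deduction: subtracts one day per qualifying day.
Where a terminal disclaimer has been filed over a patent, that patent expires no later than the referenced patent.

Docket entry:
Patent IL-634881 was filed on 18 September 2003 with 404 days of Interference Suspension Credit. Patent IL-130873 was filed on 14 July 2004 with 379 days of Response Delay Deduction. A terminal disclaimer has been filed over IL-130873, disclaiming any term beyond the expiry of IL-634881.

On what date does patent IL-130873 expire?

2019-07-01

Natural term of IL-130873:
  Base: filing + 16 years → 14 July 2020.
  Response Delay Deduction: −379 days → 1 July 2019.
Expiry of referenced patent IL-634881:
  Base: filing + 16 years → 18 September 2019.
  Interference Suspension Credit: +404 days → 26 October 2020.
Terminal disclaimer: IL-130873 expires on the earlier of 1 July 2019 and 26 October 2020.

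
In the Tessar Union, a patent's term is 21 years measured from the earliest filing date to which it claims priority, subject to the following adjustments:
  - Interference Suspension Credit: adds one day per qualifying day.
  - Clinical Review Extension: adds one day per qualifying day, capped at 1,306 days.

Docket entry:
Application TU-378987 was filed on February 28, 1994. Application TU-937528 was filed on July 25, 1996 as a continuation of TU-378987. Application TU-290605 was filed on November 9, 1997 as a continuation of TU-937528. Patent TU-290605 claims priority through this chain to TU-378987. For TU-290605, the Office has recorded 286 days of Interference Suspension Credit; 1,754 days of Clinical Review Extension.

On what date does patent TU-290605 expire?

Earliest priority filing: 28 February 1994.
Base term: 28 February 1994 + 21 years → 28 February 2015.
Interference Suspension Credit: +286 days → 11 December 2015.
Clinical Review Extension: 1754 days claimed exceeds the 1306-day cap, so +1306 days → 9 July 2019.

2019-07-09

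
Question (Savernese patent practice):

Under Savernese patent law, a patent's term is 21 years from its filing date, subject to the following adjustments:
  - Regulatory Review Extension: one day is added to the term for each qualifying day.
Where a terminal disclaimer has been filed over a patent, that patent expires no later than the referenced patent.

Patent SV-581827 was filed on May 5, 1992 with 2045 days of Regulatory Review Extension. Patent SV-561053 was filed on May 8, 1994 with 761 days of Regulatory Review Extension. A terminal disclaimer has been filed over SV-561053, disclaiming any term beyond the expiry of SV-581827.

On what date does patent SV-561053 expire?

Natural term of SV-561053:
  Base: filing + 21 years → 8 May 2015.
  Regulatory Review Extension: +761 days → 7 June 2017.
Expiry of referenced patent SV-581827:
  Base: filing + 21 years → 5 May 2013.
  Regulatory Review Extension: +2045 days → 10 December 2018.
Terminal disclaimer: SV-561053 expires on the earlier of 7 June 2017 and 10 December 2018.

June 7, 2017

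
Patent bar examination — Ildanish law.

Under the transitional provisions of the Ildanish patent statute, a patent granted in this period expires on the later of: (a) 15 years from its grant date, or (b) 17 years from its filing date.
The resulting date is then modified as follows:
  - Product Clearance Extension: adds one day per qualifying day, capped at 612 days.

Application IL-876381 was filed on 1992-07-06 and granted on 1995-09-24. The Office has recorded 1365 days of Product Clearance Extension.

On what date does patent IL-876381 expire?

(a) grant + 15 years → 24 September 2010.
(b) filing + 17 years → 6 July 2009.
Later of the two: 24 September 2010.
Product Clearance Extension: 1365 days claimed exceeds the 612-day cap, so +612 days → 28 May 2012.

May 28, 2012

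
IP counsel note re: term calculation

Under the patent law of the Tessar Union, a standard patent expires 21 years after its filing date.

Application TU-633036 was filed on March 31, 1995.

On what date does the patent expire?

March 31, 2016

Filing date + 21 years → 31 March 2016.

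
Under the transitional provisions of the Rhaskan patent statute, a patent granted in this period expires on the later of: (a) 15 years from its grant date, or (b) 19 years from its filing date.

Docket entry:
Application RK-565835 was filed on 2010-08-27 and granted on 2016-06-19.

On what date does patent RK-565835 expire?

(a) grant + 15 years → 19 June 2031.
(b) filing + 19 years → 27 August 2029.
Later of the two: 19 June 2031.

June 19, 2031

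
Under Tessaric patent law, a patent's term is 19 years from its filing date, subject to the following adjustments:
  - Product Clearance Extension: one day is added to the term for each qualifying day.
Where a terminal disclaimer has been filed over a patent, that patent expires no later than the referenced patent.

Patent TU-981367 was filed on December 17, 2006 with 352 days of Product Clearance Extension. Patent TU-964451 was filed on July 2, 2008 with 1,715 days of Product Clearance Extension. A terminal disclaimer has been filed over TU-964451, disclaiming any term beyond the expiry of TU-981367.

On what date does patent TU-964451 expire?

Natural term of TU-964451:
  Base: filing + 19 years → 2 July 2027.
  Product Clearance Extension: +1715 days → 12 March 2032.
Expiry of referenced patent TU-981367:
  Base: filing + 19 years → 17 December 2025.
  Product Clearance Extension: +352 days → 4 December 2026.
Terminal disclaimer: TU-964451 expires on the earlier of 12 March 2032 and 4 December 2026.

December 4, 2026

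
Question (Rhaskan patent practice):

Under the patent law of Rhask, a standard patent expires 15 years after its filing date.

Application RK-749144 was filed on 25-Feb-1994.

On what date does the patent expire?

Filing date + 15 years → 25 February 2009.

2009-02-25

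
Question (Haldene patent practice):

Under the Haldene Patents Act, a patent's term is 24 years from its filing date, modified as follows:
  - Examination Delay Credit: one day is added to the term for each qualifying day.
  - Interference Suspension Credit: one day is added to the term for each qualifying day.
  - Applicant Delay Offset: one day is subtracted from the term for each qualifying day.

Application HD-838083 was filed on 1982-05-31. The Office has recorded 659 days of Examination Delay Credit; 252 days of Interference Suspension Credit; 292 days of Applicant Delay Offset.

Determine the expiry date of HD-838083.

Base term: filing date + 24 years → 31 May 2006.
Examination Delay Credit: +659 days → 20 March 2008.
Interference Suspension Credit: +252 days → 27 November 2008.
Applicant Delay Offset: −292 days → 9 February 2008.

February 9, 2008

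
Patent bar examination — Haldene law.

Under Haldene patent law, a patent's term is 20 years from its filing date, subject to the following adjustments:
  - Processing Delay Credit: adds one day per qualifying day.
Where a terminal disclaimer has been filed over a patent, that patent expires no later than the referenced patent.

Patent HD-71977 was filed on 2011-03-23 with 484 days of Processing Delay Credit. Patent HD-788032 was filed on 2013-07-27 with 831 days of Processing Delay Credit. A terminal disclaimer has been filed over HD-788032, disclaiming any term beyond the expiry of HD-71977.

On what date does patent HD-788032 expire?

July 19, 2032

Natural term of HD-788032:
  Base: filing + 20 years → 27 July 2033.
  Processing Delay Credit: +831 days → 5 November 2035.
Expiry of referenced patent HD-71977:
  Base: filing + 20 years → 23 March 2031.
  Processing Delay Credit: +484 days → 19 July 2032.
Terminal disclaimer: HD-788032 expires on the earlier of 5 November 2035 and 19 July 2032.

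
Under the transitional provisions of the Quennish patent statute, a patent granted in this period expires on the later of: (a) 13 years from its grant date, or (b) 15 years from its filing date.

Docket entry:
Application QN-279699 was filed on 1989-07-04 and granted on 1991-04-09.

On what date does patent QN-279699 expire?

2004-07-04

(a) grant + 13 years → 9 April 2004.
(b) filing + 15 years → 4 July 2004.
Later of the two: 4 July 2004.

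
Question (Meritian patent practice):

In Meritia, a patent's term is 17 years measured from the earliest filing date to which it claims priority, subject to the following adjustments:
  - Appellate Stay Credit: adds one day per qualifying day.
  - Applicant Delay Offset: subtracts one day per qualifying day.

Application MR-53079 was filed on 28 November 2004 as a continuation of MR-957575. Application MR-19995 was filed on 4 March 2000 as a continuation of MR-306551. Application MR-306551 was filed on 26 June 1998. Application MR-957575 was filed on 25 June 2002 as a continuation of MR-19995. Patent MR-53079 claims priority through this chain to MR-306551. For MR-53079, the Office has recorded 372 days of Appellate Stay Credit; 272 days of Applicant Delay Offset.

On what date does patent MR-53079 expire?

Earliest priority filing: 26 June 1998.
Base term: 26 June 1998 + 17 years → 26 June 2015.
Appellate Stay Credit: +372 days → 2 July 2016.
Applicant Delay Offset: −272 days → 4 October 2015.

October 4, 2015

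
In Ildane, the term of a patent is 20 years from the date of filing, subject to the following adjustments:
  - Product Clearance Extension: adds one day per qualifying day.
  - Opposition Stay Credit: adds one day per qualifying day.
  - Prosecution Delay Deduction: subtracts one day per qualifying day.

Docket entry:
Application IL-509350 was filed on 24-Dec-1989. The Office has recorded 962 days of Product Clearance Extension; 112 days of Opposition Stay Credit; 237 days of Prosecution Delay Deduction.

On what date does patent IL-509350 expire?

Base term: filing date + 20 years → 24 December 2009.
Product Clearance Extension: +962 days → 12 August 2012.
Opposition Stay Credit: +112 days → 2 December 2012.
Prosecution Delay Deduction: −237 days → 9 April 2012.

2012-04-09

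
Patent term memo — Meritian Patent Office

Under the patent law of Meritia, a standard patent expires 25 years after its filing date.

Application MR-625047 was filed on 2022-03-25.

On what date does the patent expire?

2047-03-25

Filing date + 25 years → 25 March 2047.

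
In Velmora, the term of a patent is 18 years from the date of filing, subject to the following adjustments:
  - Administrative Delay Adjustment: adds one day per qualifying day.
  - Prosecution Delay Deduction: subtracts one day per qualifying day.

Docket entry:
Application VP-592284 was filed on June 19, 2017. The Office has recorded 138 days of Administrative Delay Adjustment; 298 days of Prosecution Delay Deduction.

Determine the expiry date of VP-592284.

Base term: filing date + 18 years → 19 June 2035.
Administrative Delay Adjustment: +138 days → 4 November 2035.
Prosecution Delay Deduction: −298 days → 10 January 2035.

2035-01-10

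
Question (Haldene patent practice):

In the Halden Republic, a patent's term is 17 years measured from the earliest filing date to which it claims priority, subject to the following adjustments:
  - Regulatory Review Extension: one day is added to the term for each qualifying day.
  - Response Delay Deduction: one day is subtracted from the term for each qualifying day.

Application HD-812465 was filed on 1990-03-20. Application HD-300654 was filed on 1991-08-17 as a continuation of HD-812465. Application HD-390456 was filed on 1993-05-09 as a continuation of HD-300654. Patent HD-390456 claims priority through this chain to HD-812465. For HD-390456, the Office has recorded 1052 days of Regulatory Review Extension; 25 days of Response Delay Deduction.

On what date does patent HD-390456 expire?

Earliest priority filing: 20 March 1990.
Base term: 20 March 1990 + 17 years → 20 March 2007.
Regulatory Review Extension: +1052 days → 4 February 2010.
Response Delay Deduction: −25 days → 10 January 2010.

2010-01-10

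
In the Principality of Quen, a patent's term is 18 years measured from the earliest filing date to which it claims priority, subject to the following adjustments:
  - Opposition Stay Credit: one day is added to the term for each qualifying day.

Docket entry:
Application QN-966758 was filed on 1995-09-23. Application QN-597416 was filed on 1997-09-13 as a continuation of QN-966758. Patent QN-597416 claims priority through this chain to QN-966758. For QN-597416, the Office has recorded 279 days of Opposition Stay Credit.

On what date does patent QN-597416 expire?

June 29, 2014

Earliest priority filing: 23 September 1995.
Base term: 23 September 1995 + 18 years → 23 September 2013.
Opposition Stay Credit: +279 days → 29 June 2014.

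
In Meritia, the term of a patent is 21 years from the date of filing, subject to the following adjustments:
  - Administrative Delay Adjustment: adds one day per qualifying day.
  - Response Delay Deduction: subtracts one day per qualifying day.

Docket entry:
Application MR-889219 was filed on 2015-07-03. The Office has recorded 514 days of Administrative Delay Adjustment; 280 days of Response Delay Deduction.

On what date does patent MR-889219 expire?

February 22, 2037

Base term: filing date + 21 years → 3 July 2036.
Administrative Delay Adjustment: +514 days → 29 November 2037.
Response Delay Deduction: −280 days → 22 February 2037.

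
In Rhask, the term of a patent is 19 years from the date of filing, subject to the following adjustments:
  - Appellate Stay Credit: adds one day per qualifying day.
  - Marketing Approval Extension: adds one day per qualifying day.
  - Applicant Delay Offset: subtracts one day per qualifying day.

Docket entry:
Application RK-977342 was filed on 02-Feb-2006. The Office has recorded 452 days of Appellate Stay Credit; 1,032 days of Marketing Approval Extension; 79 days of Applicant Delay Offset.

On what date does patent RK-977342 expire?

2028-12-08

Base term: filing date + 19 years → 2 February 2025.
Appellate Stay Credit: +452 days → 30 April 2026.
Marketing Approval Extension: +1032 days → 25 February 2029.
Applicant Delay Offset: −79 days → 8 December 2028.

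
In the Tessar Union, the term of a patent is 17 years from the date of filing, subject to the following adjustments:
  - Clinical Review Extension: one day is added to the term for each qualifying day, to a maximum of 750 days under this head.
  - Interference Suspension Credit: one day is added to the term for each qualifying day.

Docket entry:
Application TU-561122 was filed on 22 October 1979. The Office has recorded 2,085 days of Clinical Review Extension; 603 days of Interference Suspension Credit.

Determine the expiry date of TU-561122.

Base term: filing date + 17 years → 22 October 1996.
Clinical Review Extension: 2085 days claimed exceeds the 750-day cap, so +750 days → 11 November 1998.
Interference Suspension Credit: +603 days → 6 July 2000.

2000-07-06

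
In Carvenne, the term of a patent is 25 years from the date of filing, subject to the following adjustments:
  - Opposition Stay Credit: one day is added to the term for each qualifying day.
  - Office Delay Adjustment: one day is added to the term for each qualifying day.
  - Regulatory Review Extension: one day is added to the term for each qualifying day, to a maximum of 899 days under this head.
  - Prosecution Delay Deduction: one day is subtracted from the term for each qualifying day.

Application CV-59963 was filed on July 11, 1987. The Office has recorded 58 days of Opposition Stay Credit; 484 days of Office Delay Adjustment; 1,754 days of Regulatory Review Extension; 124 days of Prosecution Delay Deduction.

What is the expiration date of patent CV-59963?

Base term: filing date + 25 years → 11 July 2012.
Opposition Stay Credit: +58 days → 7 September 2012.
Office Delay Adjustment: +484 days → 4 January 2014.
Regulatory Review Extension: 1754 days claimed exceeds the 899-day cap, so +899 days → 21 June 2016.
Prosecution Delay Deduction: −124 days → 18 February 2016.

2016-02-18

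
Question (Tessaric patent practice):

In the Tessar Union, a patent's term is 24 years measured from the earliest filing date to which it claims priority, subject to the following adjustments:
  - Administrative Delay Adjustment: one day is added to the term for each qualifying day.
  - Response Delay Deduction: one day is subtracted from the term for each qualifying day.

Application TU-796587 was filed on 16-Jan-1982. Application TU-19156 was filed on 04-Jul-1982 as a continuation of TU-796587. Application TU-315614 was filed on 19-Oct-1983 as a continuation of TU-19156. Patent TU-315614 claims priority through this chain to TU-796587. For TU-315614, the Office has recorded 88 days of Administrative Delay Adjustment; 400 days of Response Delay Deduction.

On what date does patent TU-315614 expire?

March 10, 2005

Earliest priority filing: 16 January 1982.
Base term: 16 January 1982 + 24 years → 16 January 2006.
Administrative Delay Adjustment: +88 days → 14 April 2006.
Response Delay Deduction: −400 days → 10 March 2005.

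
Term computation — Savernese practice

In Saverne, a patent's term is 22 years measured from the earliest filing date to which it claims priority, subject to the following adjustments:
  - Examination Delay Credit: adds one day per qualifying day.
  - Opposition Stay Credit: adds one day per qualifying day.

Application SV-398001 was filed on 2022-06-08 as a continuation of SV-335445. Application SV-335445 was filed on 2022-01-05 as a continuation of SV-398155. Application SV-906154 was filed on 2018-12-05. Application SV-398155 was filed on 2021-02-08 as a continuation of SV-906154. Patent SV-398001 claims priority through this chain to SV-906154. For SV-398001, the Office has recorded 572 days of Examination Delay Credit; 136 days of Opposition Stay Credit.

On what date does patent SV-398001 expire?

2042-11-13

Earliest priority filing: 5 December 2018.
Base term: 5 December 2018 + 22 years → 5 December 2040.
Examination Delay Credit: +572 days → 30 June 2042.
Opposition Stay Credit: +136 days → 13 November 2042.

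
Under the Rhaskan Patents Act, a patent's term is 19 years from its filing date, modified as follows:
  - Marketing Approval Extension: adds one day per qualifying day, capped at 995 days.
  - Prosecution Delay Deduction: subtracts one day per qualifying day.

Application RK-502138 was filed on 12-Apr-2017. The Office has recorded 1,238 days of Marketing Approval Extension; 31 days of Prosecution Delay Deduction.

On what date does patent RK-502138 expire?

December 2, 2038

Base term: filing date + 19 years → 12 April 2036.
Marketing Approval Extension: 1238 days claimed exceeds the 995-day cap, so +995 days → 2 January 2039.
Prosecution Delay Deduction: −31 days → 2 December 2038.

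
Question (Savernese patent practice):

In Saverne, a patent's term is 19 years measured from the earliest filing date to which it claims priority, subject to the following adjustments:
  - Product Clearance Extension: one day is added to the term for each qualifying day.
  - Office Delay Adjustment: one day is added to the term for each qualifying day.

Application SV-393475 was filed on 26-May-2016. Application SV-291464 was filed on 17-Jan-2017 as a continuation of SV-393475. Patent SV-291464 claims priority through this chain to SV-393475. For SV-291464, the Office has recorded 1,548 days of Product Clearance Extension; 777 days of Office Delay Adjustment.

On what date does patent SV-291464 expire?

Earliest priority filing: 26 May 2016.
Base term: 26 May 2016 + 19 years → 26 May 2035.
Product Clearance Extension: +1548 days → 21 August 2039.
Office Delay Adjustment: +777 days → 6 October 2041.

October 6, 2041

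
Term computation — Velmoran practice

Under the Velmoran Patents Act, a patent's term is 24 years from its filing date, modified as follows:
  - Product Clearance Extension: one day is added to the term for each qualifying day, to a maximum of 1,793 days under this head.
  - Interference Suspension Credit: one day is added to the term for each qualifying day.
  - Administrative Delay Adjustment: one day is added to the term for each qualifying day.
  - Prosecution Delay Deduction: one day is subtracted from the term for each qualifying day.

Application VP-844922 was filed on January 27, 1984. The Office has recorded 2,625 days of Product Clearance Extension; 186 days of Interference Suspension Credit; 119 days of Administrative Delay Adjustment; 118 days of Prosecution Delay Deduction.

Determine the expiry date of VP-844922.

Base term: filing date + 24 years → 27 January 2008.
Product Clearance Extension: 2625 days claimed exceeds the 1793-day cap, so +1793 days → 24 December 2012.
Interference Suspension Credit: +186 days → 28 June 2013.
Administrative Delay Adjustment: +119 days → 25 October 2013.
Prosecution Delay Deduction: −118 days → 29 June 2013.

2013-06-29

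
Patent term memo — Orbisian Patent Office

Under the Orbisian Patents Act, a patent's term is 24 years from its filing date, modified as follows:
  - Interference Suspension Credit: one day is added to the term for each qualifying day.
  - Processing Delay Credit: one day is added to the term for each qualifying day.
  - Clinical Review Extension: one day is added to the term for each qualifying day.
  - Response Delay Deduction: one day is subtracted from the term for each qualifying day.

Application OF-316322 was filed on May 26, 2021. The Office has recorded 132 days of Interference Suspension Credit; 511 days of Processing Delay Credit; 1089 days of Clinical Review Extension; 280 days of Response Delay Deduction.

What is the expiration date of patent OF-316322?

Base term: filing date + 24 years → 26 May 2045.
Interference Suspension Credit: +132 days → 5 October 2045.
Processing Delay Credit: +511 days → 28 February 2047.
Clinical Review Extension: +1089 days → 21 February 2050.
Response Delay Deduction: −280 days → 17 May 2049.

2049-05-17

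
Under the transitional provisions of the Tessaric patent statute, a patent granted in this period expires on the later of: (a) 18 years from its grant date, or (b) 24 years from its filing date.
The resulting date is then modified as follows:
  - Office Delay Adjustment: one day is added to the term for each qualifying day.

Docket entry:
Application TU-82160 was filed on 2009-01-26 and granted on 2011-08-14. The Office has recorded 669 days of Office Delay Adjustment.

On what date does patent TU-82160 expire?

(a) grant + 18 years → 14 August 2029.
(b) filing + 24 years → 26 January 2033.
Later of the two: 26 January 2033.
Office Delay Adjustment: +669 days → 26 November 2034.

2034-11-26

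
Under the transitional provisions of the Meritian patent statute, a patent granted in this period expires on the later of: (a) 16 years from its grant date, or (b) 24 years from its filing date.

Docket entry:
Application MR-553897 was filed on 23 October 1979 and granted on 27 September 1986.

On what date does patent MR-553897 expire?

(a) grant + 16 years → 27 September 2002.
(b) filing + 24 years → 23 October 2003.
Later of the two: 23 October 2003.

2003-10-23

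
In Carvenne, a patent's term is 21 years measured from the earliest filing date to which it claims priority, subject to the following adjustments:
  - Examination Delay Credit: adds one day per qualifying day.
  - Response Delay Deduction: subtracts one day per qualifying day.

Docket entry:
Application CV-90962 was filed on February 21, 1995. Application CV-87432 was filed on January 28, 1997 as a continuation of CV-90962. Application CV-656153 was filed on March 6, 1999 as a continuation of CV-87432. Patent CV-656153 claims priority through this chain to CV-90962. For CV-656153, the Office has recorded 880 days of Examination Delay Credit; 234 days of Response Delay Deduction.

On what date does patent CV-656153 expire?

Earliest priority filing: 21 February 1995.
Base term: 21 February 1995 + 21 years → 21 February 2016.
Examination Delay Credit: +880 days → 20 July 2018.
Response Delay Deduction: −234 days → 28 November 2017.

2017-11-28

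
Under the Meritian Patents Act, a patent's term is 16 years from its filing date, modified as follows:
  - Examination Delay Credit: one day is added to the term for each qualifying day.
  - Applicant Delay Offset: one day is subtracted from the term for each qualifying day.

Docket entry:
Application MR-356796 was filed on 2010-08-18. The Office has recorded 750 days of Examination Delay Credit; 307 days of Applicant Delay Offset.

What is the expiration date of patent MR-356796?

Base term: filing date + 16 years → 18 August 2026.
Examination Delay Credit: +750 days → 6 September 2028.
Applicant Delay Offset: −307 days → 4 November 2027.

2027-11-04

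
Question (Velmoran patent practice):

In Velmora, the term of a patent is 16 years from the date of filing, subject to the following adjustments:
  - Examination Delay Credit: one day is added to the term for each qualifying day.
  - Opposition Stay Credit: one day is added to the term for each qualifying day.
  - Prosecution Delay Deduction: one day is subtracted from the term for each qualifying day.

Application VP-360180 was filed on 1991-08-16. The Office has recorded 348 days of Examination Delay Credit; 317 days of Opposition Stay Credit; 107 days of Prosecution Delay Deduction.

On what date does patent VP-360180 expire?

Base term: filing date + 16 years → 16 August 2007.
Examination Delay Credit: +348 days → 29 July 2008.
Opposition Stay Credit: +317 days → 11 June 2009.
Prosecution Delay Deduction: −107 days → 24 February 2009.

February 24, 2009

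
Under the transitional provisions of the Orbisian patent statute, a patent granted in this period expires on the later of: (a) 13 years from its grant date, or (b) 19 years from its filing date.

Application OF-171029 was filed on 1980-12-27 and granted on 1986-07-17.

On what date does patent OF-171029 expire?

(a) grant + 13 years → 17 July 1999.
(b) filing + 19 years → 27 December 1999.
Later of the two: 27 December 1999.

1999-12-27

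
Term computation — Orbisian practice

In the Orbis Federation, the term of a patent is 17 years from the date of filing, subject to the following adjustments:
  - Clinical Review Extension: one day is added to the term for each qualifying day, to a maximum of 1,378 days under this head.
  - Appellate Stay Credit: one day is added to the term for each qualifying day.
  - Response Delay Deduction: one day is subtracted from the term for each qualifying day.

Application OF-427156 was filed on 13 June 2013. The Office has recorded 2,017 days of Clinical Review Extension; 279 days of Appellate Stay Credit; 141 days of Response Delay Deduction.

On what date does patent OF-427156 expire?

August 7, 2034

Base term: filing date + 17 years → 13 June 2030.
Clinical Review Extension: 2017 days claimed exceeds the 1378-day cap, so +1378 days → 22 March 2034.
Appellate Stay Credit: +279 days → 26 December 2034.
Response Delay Deduction: −141 days → 7 August 2034.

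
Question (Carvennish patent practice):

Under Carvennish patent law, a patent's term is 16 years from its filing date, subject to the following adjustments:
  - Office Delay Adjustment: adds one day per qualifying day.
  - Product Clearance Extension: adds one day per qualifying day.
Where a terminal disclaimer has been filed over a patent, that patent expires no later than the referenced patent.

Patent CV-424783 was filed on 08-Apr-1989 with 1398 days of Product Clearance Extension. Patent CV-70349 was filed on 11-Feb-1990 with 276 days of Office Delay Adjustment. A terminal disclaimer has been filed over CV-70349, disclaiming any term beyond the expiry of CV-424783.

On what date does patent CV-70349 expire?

2006-11-14

Natural term of CV-70349:
  Base: filing + 16 years → 11 February 2006.
  Office Delay Adjustment: +276 days → 14 November 2006.
Expiry of referenced patent CV-424783:
  Base: filing + 16 years → 8 April 2005.
  Product Clearance Extension: +1398 days → 4 February 2009.
Terminal disclaimer: CV-70349 expires on the earlier of 14 November 2006 and 4 February 2009.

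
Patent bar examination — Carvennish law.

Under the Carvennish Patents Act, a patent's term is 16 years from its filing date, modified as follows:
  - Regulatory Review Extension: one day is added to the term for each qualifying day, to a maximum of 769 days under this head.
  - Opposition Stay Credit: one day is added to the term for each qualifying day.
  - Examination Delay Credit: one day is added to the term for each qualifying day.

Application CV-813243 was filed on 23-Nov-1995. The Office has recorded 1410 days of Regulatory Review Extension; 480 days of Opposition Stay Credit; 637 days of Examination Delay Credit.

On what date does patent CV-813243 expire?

Base term: filing date + 16 years → 23 November 2011.
Regulatory Review Extension: 1410 days claimed exceeds the 769-day cap, so +769 days → 31 December 2013.
Opposition Stay Credit: +480 days → 25 April 2015.
Examination Delay Credit: +637 days → 21 January 2017.

January 21, 2017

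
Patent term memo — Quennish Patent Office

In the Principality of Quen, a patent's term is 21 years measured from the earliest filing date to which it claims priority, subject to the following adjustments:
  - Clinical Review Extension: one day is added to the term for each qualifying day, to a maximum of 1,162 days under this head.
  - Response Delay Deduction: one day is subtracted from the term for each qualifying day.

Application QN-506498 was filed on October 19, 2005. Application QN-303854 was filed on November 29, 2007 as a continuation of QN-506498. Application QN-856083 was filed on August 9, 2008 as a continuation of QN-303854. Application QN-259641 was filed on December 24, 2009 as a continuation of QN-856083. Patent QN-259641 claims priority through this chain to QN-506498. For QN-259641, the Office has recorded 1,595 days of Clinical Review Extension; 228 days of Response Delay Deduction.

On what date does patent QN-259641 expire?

May 10, 2029

Earliest priority filing: 19 October 2005.
Base term: 19 October 2005 + 21 years → 19 October 2026.
Clinical Review Extension: 1595 days claimed exceeds the 1162-day cap, so +1162 days → 24 December 2029.
Response Delay Deduction: −228 days → 10 May 2029.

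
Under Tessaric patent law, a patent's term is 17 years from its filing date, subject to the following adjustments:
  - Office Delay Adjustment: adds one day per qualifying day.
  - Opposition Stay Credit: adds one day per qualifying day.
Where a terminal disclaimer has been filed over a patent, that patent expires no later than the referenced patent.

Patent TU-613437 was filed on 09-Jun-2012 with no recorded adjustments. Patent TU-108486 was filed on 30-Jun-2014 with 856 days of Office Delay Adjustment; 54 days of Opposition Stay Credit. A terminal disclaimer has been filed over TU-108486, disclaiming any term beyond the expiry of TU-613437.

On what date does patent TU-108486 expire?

2029-06-09

Natural term of TU-108486:
  Base: filing + 17 years → 30 June 2031.
  Office Delay Adjustment: +856 days → 2 November 2033.
  Opposition Stay Credit: +54 days → 26 December 2033.
Expiry of referenced patent TU-613437:
  Base: filing + 17 years → 9 June 2029.
Terminal disclaimer: TU-108486 expires on the earlier of 26 December 2033 and 9 June 2029.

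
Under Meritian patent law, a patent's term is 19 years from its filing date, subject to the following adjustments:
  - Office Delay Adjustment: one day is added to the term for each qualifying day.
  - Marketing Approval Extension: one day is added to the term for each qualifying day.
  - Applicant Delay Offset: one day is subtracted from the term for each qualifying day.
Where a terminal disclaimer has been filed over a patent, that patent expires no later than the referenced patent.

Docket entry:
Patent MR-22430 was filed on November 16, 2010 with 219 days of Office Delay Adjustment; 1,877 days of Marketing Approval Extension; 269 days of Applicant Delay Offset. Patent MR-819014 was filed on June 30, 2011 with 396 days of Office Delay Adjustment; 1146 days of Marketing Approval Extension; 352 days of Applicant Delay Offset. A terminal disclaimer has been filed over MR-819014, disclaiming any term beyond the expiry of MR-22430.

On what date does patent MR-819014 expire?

2033-10-02

Natural term of MR-819014:
  Base: filing + 19 years → 30 June 2030.
  Office Delay Adjustment: +396 days → 31 July 2031.
  Marketing Approval Extension: +1146 days → 19 September 2034.
  Applicant Delay Offset: −352 days → 2 October 2033.
Expiry of referenced patent MR-22430:
  Base: filing + 19 years → 16 November 2029.
  Office Delay Adjustment: +219 days → 23 June 2030.
  Marketing Approval Extension: +1877 days → 13 August 2035.
  Applicant Delay Offset: −269 days → 17 November 2034.
Terminal disclaimer: MR-819014 expires on the earlier of 2 October 2033 and 17 November 2034.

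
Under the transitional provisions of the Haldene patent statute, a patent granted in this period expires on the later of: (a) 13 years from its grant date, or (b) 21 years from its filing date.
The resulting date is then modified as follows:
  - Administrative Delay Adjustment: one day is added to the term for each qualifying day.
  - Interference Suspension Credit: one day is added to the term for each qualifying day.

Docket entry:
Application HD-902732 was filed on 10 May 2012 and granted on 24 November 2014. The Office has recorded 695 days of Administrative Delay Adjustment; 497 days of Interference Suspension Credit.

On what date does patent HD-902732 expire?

(a) grant + 13 years → 24 November 2027.
(b) filing + 21 years → 10 May 2033.
Later of the two: 10 May 2033.
Administrative Delay Adjustment: +695 days → 5 April 2035.
Interference Suspension Credit: +497 days → 14 August 2036.

2036-08-14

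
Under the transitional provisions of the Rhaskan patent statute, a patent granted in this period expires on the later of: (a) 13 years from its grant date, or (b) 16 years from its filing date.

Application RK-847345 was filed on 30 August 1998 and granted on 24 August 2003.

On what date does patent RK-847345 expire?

August 24, 2016

(a) grant + 13 years → 24 August 2016.
(b) filing + 16 years → 30 August 2014.
Later of the two: 24 August 2016.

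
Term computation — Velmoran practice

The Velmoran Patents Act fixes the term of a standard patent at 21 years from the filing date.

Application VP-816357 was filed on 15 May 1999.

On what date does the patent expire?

May 15, 2020

Filing date + 21 years → 15 May 2020.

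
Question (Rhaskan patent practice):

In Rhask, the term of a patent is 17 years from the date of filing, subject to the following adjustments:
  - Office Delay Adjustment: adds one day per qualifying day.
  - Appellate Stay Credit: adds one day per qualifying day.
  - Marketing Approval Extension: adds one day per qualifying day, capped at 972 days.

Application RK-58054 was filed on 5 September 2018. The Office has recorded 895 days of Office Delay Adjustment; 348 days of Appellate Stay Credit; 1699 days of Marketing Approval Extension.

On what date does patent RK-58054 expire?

Base term: filing date + 17 years → 5 September 2035.
Office Delay Adjustment: +895 days → 16 February 2038.
Appellate Stay Credit: +348 days → 30 January 2039.
Marketing Approval Extension: 1699 days claimed exceeds the 972-day cap, so +972 days → 28 September 2041.

2041-09-28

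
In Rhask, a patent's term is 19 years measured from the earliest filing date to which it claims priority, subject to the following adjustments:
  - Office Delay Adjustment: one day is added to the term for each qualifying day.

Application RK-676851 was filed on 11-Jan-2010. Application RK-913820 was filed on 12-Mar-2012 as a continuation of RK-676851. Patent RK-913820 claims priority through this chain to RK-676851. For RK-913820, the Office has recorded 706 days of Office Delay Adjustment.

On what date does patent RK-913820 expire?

December 18, 2030

Earliest priority filing: 11 January 2010.
Base term: 11 January 2010 + 19 years → 11 January 2029.
Office Delay Adjustment: +706 days → 18 December 2030.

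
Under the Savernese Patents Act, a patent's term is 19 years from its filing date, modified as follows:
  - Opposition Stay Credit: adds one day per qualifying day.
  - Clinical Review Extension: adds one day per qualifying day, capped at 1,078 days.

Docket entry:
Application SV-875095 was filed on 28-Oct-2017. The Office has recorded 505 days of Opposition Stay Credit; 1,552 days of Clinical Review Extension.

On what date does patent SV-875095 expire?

February 27, 2041

Base term: filing date + 19 years → 28 October 2036.
Opposition Stay Credit: +505 days → 17 March 2038.
Clinical Review Extension: 1552 days claimed exceeds the 1078-day cap, so +1078 days → 27 February 2041.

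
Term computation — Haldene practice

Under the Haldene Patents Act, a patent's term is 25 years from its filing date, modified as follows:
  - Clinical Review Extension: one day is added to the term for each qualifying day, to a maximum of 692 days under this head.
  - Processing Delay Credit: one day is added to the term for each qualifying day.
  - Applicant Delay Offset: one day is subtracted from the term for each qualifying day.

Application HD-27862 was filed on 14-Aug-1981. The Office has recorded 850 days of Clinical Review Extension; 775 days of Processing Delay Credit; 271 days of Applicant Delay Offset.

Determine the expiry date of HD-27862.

Base term: filing date + 25 years → 14 August 2006.
Clinical Review Extension: 850 days claimed exceeds the 692-day cap, so +692 days → 6 July 2008.
Processing Delay Credit: +775 days → 20 August 2010.
Applicant Delay Offset: −271 days → 22 November 2009.

2009-11-22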